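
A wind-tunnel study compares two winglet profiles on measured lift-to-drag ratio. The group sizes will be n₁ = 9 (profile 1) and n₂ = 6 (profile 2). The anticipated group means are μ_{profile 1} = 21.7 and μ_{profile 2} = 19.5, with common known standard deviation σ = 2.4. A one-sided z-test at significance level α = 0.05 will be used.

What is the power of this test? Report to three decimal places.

Power ≈ 0.538

Standardized effect: d = |μ_{profile 1} − μ_{profile 2}| / σ = |21.7 − 19.5| / 2.4 = 0.9167
Noncentrality parameter: δ = d / √(1/n₁ + 1/n₂) = 0.9167 / √(1/9 + 1/6) = 1.7393
Critical value for a one-sided test at α = 0.05: z_α = 1.645.
Power = P(Z > 1.645 − δ) = Φ(0.094) = 0.5376.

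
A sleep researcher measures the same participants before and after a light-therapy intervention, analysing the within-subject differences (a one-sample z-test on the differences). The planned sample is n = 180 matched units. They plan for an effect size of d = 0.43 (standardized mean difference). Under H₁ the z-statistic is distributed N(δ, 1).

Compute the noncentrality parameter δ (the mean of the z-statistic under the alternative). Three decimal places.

δ ≈ 5.769

δ = d·√n = 0.43 × √180 = 5.7691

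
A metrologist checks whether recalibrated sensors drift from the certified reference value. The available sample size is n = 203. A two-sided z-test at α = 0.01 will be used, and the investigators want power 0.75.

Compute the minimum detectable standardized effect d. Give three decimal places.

d ≈ 0.228

Required noncentrality: δ = z_{0.005} + z_{0.25} = 2.576 + 0.674 = 3.250.
(The second rejection-region term Φ(−δ − z_{α/2}) is negligible and dropped.)
δ = d·√n ⇒ d = δ/√n = 3.250/√203 = 0.2281.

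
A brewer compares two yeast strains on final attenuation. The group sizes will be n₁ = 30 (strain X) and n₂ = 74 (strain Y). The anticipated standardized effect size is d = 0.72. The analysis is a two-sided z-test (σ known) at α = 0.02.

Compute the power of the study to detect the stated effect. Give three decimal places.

Noncentrality parameter: δ = d / √(1/n₁ + 1/n₂) = 0.72 / √(1/30 + 1/74) = 3.3265
Critical value for a two-sided test at α = 0.02: z_{α/2} = 2.326.
Power = Φ(δ − 2.326) + Φ(−δ − 2.326) = Φ(1.000) + Φ(-5.653) = 0.8414 + 0.0000 = 0.8414.

Power ≈ 0.841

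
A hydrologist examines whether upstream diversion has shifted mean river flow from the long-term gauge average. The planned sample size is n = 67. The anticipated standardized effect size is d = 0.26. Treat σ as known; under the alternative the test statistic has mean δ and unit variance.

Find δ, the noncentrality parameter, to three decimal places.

δ ≈ 2.128

δ = d·√n = 0.26 × √67 = 2.1282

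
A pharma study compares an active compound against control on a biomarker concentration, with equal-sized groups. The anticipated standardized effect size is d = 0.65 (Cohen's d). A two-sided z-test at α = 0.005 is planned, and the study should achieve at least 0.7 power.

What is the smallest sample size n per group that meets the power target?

n = 53 per group

Set Φ(δ − 2.807) = 0.7; then δ − 2.807 = Φ⁻¹(0.7) = 0.524, giving δ = 3.331.
(For δ > 0 the lower-tail rejection region contributes negligibly to power, so the one-term inversion is standard.)
δ = d·√(n/2) ⇒ n = 2(δ/d)² = 2 × (3.331 / 0.65)² = 52.54.
Rounding up, n = 53 per group.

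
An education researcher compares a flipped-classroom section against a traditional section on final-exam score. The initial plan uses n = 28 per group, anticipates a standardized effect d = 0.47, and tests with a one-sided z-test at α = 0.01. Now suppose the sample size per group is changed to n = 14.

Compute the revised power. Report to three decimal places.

With n = 14 per group: δ = d·√(n/2) = 0.47 × √(14/2) = 1.2435. Critical value z_{0.01} = 2.326.
Revised power = Φ(δ − 2.326) = Φ(-1.083) = 0.1394.

Power ≈ 0.139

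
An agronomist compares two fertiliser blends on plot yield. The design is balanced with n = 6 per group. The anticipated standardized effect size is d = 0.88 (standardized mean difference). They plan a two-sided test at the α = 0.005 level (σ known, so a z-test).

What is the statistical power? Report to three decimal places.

Noncentrality parameter: δ = d·√(n/2) = 0.88 × √(6/2) = 1.5242
Two-sided α = 0.005 → critical value z_{0.0025} = 2.807.
Power = Φ(δ − 2.807) + Φ(−δ − 2.807) = Φ(-1.283) + Φ(-4.331) = 0.0998 + 0.0000 = 0.0998.

Power ≈ 0.100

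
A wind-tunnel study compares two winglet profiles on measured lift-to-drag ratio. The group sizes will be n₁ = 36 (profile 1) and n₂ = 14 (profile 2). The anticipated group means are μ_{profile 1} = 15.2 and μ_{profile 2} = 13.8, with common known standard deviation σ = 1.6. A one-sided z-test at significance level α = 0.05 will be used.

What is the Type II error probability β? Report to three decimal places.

Standardized effect: d = |μ_{profile 1} − μ_{profile 2}| / σ = |15.2 − 13.8| / 1.6 = 0.8750
Noncentrality parameter: δ = d / √(1/n₁ + 1/n₂) = 0.8750 / √(1/36 + 1/14) = 2.7780
One-sided α = 0.05 → critical value z_{0.05} = 1.645.
Power = Φ(δ − 1.645) = Φ(1.133) = 0.8714.
Type II error: β = 1 − power = 1 − 0.8714 = 0.1286.

β ≈ 0.129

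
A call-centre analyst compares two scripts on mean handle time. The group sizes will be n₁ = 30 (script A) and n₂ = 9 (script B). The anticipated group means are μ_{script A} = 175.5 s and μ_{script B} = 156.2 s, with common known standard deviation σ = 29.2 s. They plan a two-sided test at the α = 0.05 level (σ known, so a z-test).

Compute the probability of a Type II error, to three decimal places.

Standardized effect: d = |μ_{script A} − μ_{script B}| / σ = |175.5 − 156.2| / 29.2 = 0.6610
Noncentrality parameter: δ = d / √(1/n₁ + 1/n₂) = 0.6610 / √(1/30 + 1/9) = 1.7391
Critical value for a two-sided test at α = 0.05: z_{α/2} = 1.960.
Power = Φ(δ − 1.960) + Φ(−δ − 1.960) = Φ(-0.221) + Φ(-3.699) = 0.4126 + 0.0001 = 0.4127.
Type II error: β = 1 − power = 1 − 0.4127 = 0.5873.

β ≈ 0.587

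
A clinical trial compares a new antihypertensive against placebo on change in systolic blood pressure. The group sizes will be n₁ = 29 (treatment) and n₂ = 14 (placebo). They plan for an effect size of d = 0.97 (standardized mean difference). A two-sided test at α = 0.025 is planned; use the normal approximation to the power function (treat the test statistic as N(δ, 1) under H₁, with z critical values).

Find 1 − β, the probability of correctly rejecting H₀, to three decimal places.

Noncentrality parameter: δ = d / √(1/n₁ + 1/n₂) = 0.97 / √(1/29 + 1/14) = 2.9806
Two-sided α = 0.025 → critical value z_{0.0125} = 2.241.
Power = Φ(δ − 2.241) + Φ(−δ − 2.241) = Φ(0.739) + Φ(-5.222) = 0.7701 + 0.0000 = 0.7701.

Power ≈ 0.770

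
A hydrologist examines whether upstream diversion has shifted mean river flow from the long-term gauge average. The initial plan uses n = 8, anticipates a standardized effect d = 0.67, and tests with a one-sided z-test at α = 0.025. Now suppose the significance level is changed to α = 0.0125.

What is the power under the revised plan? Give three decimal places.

Power ≈ 0.365

δ = d·√n = 0.67 × √8 = 1.8950 (unchanged). New critical value: z_{0.0125} = 2.241.
Revised power = P(Z > 2.241 − δ) = Φ(-0.346) = 0.3645.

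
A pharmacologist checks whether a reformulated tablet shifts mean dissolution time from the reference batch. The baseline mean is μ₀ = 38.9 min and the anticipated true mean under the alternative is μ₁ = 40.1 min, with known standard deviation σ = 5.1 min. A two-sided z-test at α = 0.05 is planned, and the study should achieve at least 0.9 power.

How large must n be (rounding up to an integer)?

Standardized effect: d = |μ₁ − μ₀| / σ = |40.1 − 38.9| / 5.1 = 0.2353
For power 0.9 need Φ(δ − z_{0.025}) = 0.9, so δ = z_{0.025} + z_{0.10} = 1.960 + 1.282 = 3.242.
(For δ > 0 the lower-tail rejection region contributes negligibly to power, so the one-term inversion is standard.)
δ = d·√n ⇒ n = (δ/d)² = (3.242 / 0.2353)² = 189.79.
Round up to the next whole unit.

n = 190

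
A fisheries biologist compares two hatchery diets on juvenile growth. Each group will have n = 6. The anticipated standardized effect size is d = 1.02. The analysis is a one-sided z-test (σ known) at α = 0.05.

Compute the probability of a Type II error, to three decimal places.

β ≈ 0.452

Noncentrality parameter: δ = d·√(n/2) = 1.02 × √(6/2) = 1.7667
One-sided α = 0.05 → critical value z_{0.05} = 1.645.
Power = Φ(δ − 1.645) = Φ(0.122) = 0.5485.
Type II error: β = 1 − power = 1 − 0.5485 = 0.4515.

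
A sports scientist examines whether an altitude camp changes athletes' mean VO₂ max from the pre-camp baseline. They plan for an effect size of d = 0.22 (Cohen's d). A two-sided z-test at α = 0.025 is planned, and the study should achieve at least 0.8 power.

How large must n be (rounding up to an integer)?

For power 0.8 need Φ(δ − z_{0.0125}) = 0.8, so δ = z_{0.0125} + z_{0.20} = 2.241 + 0.842 = 3.083.
(The Φ(−δ − z_{α/2}) term is vanishingly small for δ > 0 and is dropped in the standard sample-size formula.)
δ = d·√n ⇒ n = (δ/d)² = (3.083 / 0.22)² = 196.39.
Rounding up, n = 197.

n = 197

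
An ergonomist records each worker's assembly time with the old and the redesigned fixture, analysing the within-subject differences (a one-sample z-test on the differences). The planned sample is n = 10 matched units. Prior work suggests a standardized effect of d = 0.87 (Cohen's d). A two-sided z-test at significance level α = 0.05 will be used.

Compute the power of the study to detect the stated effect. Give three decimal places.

Power ≈ 0.786

Noncentrality parameter: δ = d·√n = 0.87 × √10 = 2.7512
Critical value for a two-sided test at α = 0.05: z_{α/2} = 1.960.
Power = Φ(δ − 1.960) + Φ(−δ − 1.960) = Φ(0.791) + Φ(-4.711) = 0.7856 + 0.0000 = 0.7856.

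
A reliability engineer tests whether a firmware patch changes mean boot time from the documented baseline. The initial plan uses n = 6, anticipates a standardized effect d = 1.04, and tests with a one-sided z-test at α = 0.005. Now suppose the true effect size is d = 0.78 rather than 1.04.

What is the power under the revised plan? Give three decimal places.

With d = 0.78: δ = d·√n = 0.78 × √6 = 1.9106. Critical value z_{0.005} = 2.576.
Revised power = P(Z > 2.576 − δ) = Φ(-0.665) = 0.2530.

Power ≈ 0.253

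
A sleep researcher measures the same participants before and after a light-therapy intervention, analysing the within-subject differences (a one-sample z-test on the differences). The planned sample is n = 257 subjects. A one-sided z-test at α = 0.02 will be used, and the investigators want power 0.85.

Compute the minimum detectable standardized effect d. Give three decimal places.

d ≈ 0.193

Need Φ(δ − 2.054) = 0.85, so δ = 2.054 + 1.036 = 3.090.
δ = d·√n ⇒ d = δ/√n = 3.090/√257 = 0.1928.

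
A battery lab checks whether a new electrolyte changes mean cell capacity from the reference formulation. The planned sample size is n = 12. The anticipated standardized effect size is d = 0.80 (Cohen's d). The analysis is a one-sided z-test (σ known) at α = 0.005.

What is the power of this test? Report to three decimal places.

Power ≈ 0.577

Noncentrality parameter: δ = d·√n = 0.80 × √12 = 2.7713
Critical value for a one-sided test at α = 0.005: z_α = 2.576.
Power = Φ(δ − 2.576) = Φ(0.195) = 0.5775.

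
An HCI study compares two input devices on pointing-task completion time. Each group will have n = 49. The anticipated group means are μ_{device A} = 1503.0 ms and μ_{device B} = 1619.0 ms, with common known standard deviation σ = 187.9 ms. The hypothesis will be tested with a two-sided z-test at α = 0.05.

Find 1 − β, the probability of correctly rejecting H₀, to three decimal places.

Standardized effect: d = |μ_{device A} − μ_{device B}| / σ = |1503.0 − 1619.0| / 187.9 = 0.6173
Noncentrality parameter: δ = d·√(n/2) = 0.6173 × √(49/2) = 3.0557
Critical value for a two-sided test at α = 0.05: z_{α/2} = 1.960.
Power = Φ(δ − 1.960) + Φ(−δ − 1.960) = Φ(1.096) + Φ(-5.016) = 0.8634 + 0.0000 = 0.8634.

Power ≈ 0.863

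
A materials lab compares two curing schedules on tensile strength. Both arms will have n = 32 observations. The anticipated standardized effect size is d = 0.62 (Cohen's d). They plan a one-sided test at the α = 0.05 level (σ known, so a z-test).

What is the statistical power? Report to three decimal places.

Noncentrality parameter: δ = d·√(n/2) = 0.62 × √(32/2) = 2.4800
One-sided α = 0.05 → critical value z_{0.05} = 1.645.
Power = P(Z > 1.645 − δ) = Φ(0.835) = 0.7982.

Power ≈ 0.798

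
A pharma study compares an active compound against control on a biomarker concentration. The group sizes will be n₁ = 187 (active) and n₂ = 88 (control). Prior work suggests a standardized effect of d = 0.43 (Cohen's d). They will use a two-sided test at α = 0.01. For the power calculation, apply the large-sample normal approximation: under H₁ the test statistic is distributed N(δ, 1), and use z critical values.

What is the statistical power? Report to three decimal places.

Noncentrality parameter: δ = d / √(1/n₁ + 1/n₂) = 0.43 / √(1/187 + 1/88) = 3.3263
Two-sided α = 0.01 → critical value z_{0.005} = 2.576.
Power = Φ(δ − 2.576) + Φ(−δ − 2.576) = Φ(0.750) + Φ(-5.902) = 0.7735 + 0.0000 = 0.7735.

Power ≈ 0.774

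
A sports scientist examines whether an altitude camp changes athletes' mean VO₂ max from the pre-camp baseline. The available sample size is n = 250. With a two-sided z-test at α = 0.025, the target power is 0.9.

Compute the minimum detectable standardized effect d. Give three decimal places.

d ≈ 0.223

Need Φ(δ − 2.241) = 0.9, so δ = 2.241 + 1.282 = 3.523.
(Lower-tail contribution to power is negligible for δ > 0.)
δ = d·√n ⇒ d = δ/√n = 3.523/√250 = 0.2228.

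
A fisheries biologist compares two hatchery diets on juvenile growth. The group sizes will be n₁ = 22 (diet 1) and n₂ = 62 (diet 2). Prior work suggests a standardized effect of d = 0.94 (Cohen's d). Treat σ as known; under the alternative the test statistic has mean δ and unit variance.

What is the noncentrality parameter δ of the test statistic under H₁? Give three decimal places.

δ = d / √(1/n₁ + 1/n₂) = 0.94 / √(1/22 + 1/62) = 3.7879

δ ≈ 3.788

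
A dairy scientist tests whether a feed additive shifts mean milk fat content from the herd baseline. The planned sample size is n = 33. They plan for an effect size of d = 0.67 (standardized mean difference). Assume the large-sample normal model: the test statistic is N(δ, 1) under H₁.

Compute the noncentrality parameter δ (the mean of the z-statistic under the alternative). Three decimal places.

The noncentrality parameter scales effect size by the design's sample-size factor: δ = d·√n = 0.67 × √33 = 3.8489

δ ≈ 3.849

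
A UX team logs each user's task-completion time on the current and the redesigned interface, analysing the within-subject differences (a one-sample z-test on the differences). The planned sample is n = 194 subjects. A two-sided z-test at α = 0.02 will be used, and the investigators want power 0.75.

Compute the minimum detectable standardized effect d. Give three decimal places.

Required noncentrality: δ = z_{0.01} + z_{0.25} = 2.326 + 0.674 = 3.001.
(Lower-tail contribution to power is negligible for δ > 0.)
δ = d·√n ⇒ d = δ/√n = 3.001/√194 = 0.2154.

d ≈ 0.215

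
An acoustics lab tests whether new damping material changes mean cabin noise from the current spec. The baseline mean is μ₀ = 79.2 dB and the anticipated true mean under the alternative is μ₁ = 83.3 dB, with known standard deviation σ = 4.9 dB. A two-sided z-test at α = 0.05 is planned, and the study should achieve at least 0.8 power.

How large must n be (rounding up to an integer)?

n = 12

Standardized effect: d = |μ₁ − μ₀| / σ = |83.3 − 79.2| / 4.9 = 0.8367
For power 0.8 need Φ(δ − z_{0.025}) = 0.8, so δ = z_{0.025} + z_{0.20} = 1.960 + 0.842 = 2.802.
(For δ > 0 the lower-tail rejection region contributes negligibly to power, so the one-term inversion is standard.)
δ = d·√n ⇒ n = (δ/d)² = (2.802 / 0.8367)² = 11.21.
Round up to the next whole unit.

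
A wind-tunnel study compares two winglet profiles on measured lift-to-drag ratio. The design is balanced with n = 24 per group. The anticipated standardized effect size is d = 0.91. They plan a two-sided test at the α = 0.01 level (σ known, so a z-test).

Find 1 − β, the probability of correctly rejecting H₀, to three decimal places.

Noncentrality parameter: λ = d·√(n/2) = 0.91 × √(24/2) = 3.1523
Critical value for a two-sided test at α = 0.01: z_{α/2} = 2.576.
Power = Φ(λ − 2.576) + Φ(−λ − 2.576) = Φ(0.577) + Φ(-5.728) = 0.7179 + 0.0000 = 0.7179.

Power ≈ 0.718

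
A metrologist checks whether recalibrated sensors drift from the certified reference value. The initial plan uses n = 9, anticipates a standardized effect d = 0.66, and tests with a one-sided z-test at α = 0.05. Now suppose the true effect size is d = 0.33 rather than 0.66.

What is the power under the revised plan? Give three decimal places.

Power ≈ 0.256

With d = 0.33: δ = d·√n = 0.33 × √9 = 0.9900. Critical value z_{0.05} = 1.645.
Revised power = Φ(δ − 1.645) = Φ(-0.655) = 0.2563.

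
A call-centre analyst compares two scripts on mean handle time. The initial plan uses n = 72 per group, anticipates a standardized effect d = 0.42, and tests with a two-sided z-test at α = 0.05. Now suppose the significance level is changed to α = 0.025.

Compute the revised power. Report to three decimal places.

δ = d·√(n/2) = 0.42 × √(72/2) = 2.5200 (unchanged). New critical value: z_{0.0125} = 2.241.
Revised power = Φ(δ − 2.241) + Φ(−δ − 2.241) = Φ(0.279) + Φ(-4.761) = 0.6097 + 0.0000 = 0.6097.

Power ≈ 0.610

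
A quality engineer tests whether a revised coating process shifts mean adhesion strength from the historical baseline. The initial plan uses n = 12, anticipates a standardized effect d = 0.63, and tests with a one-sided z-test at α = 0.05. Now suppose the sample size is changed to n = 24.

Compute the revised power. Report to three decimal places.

Power ≈ 0.925

With n = 24: δ = d·√n = 0.63 × √24 = 3.0864. Critical value z_{0.05} = 1.645.
Revised power = Φ(δ − 1.645) = Φ(1.442) = 0.9253.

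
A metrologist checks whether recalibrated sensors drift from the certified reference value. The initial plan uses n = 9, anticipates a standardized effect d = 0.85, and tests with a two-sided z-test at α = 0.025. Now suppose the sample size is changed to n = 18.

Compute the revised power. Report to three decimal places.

Power ≈ 0.914

With n = 18: δ = d·√n = 0.85 × √18 = 3.6062. Critical value z_{0.0125} = 2.241.
Revised power = Φ(δ − 2.241) + Φ(−δ − 2.241) = Φ(1.365) + Φ(-5.848) = 0.9138 + 0.0000 = 0.9138.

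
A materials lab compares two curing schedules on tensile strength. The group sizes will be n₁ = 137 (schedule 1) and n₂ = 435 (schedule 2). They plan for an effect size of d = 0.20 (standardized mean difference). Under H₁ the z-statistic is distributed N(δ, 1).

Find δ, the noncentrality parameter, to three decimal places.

δ ≈ 2.041

δ = d / √(1/n₁ + 1/n₂) = 0.20 / √(1/137 + 1/435) = 2.0414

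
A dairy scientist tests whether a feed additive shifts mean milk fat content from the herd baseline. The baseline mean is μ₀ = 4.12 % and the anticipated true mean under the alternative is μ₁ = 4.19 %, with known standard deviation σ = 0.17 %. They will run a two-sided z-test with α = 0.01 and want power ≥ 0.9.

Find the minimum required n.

Standardized effect: d = |μ₁ − μ₀| / σ = |4.19 − 4.12| / 0.17 = 0.4118
Set Φ(δ − 2.576) = 0.9; then δ − 2.576 = Φ⁻¹(0.9) = 1.282, giving δ = 3.857.
(The Φ(−δ − z_{α/2}) term is vanishingly small for δ > 0 and is dropped in the standard sample-size formula.)
δ = d·√n ⇒ n = (δ/d)² = (3.857 / 0.4118)² = 87.76.
Round up to the next whole unit.

n = 88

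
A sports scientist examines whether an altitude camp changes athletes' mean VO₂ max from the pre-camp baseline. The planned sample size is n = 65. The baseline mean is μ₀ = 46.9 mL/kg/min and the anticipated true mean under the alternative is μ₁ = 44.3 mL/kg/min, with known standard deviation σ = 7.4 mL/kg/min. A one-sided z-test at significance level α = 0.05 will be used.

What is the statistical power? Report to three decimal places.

Standardized effect: d = |μ₁ − μ₀| / σ = |44.3 − 46.9| / 7.4 = 0.3514
Noncentrality parameter: δ = d·√n = 0.3514 × √65 = 2.8327
Critical value for a one-sided test at α = 0.05: z_α = 1.645.
Power = P(Z > 1.645 − δ) = Φ(1.188) = 0.8826.

Power ≈ 0.883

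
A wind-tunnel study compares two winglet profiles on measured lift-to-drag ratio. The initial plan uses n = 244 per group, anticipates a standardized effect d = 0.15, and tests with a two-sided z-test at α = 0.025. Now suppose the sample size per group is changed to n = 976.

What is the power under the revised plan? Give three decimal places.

Power ≈ 0.858

With n = 976 per group: δ = d·√(n/2) = 0.15 × √(976/2) = 3.3136. Critical value z_{0.0125} = 2.241.
Revised power = Φ(δ − 2.241) + Φ(−δ − 2.241) = Φ(1.072) + Φ(-5.555) = 0.8582 + 0.0000 = 0.8582.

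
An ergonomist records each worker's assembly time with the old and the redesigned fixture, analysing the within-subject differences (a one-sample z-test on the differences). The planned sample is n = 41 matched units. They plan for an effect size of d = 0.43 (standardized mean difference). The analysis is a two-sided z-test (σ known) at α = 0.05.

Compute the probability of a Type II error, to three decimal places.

β ≈ 0.214

Noncentrality parameter: δ = d·√n = 0.43 × √41 = 2.7533
Two-sided α = 0.05 → critical value z_{0.025} = 1.960.
Power = Φ(δ − 1.960) + Φ(−δ − 1.960) = Φ(0.793) + Φ(-4.713) = 0.7862 + 0.0000 = 0.7862.
Type II error: β = 1 − power = 1 − 0.7862 = 0.2138.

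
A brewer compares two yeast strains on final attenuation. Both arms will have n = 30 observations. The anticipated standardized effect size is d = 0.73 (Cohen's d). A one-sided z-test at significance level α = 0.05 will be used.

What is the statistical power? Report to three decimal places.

Noncentrality parameter: λ = d·√(n/2) = 0.73 × √(30/2) = 2.8273
Critical value for a one-sided test at α = 0.05: z_α = 1.645.
Power = Φ(λ − 1.645) = Φ(1.182) = 0.8815.

Power ≈ 0.881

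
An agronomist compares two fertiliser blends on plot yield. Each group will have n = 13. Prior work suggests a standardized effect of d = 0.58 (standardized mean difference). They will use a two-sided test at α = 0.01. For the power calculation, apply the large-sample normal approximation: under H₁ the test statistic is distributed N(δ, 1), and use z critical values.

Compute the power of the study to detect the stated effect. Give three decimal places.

Noncentrality parameter: δ = d·√(n/2) = 0.58 × √(13/2) = 1.4787
Two-sided α = 0.01 → critical value z_{0.005} = 2.576.
Power = Φ(δ − 2.576) + Φ(−δ − 2.576) = Φ(-1.097) + Φ(-4.055) = 0.1363 + 0.0000 = 0.1363.

Power ≈ 0.136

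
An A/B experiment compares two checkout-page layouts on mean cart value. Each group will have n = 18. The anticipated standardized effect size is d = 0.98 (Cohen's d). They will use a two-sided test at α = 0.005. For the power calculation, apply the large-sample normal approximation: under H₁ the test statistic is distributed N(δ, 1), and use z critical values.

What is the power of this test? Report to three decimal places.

Power ≈ 0.553

Noncentrality parameter: δ = d·√(n/2) = 0.98 × √(18/2) = 2.9400
Critical value for a two-sided test at α = 0.005: z_{α/2} = 2.807.
Power = Φ(δ − 2.807) + Φ(−δ − 2.807) = Φ(0.133) + Φ(-5.747) = 0.5529 + 0.0000 = 0.5529.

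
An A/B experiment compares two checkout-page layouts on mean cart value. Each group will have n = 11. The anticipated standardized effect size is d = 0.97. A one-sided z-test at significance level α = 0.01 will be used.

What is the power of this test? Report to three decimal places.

Noncentrality parameter: δ = d·√(n/2) = 0.97 × √(11/2) = 2.2749
Critical value for a one-sided test at α = 0.01: z_α = 2.326.
Power = P(Z > 2.326 − δ) = Φ(-0.051) = 0.4795.

Power ≈ 0.479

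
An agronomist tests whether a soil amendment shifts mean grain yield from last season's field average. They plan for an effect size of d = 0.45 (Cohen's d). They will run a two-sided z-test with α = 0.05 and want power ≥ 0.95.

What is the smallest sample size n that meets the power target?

n = 65

Set Φ(δ − 1.960) = 0.95; then δ − 1.960 = Φ⁻¹(0.95) = 1.645, giving δ = 3.605.
(Ignoring the negligible lower-tail rejection probability gives the usual closed-form inversion.)
δ = d·√n ⇒ n = (δ/d)² = (3.605 / 0.45)² = 64.17.
Rounding up, n = 65.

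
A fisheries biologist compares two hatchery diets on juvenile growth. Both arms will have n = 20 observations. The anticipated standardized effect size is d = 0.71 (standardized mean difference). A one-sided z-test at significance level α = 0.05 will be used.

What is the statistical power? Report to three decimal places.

Power ≈ 0.726

Noncentrality parameter: δ = d·√(n/2) = 0.71 × √(20/2) = 2.2452
One-sided α = 0.05 → critical value z_{0.05} = 1.645.
Power = Φ(δ − 1.645) = Φ(0.600) = 0.7259.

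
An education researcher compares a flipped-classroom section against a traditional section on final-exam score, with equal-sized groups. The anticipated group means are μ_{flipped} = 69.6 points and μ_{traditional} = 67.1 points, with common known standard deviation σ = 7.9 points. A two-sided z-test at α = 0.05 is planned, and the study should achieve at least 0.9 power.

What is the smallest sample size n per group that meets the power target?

n = 210 per group

Standardized effect: d = |μ_{flipped} − μ_{traditional}| / σ = |69.6 − 67.1| / 7.9 = 0.3165
For power 0.9 need Φ(δ − z_{0.025}) = 0.9, so δ = z_{0.025} + z_{0.10} = 1.960 + 1.282 = 3.242.
(The Φ(−δ − z_{α/2}) term is vanishingly small for δ > 0 and is dropped in the standard sample-size formula.)
δ = d·√(n/2) ⇒ n = 2(δ/d)² = 2 × (3.242 / 0.3165)² = 209.85.
Round up to the next whole unit.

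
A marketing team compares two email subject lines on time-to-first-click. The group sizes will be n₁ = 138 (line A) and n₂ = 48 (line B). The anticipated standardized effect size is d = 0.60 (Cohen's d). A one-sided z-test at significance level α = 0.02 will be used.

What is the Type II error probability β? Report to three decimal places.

Noncentrality parameter: δ = d / √(1/n₁ + 1/n₂) = 0.60 / √(1/138 + 1/48) = 3.5806
One-sided α = 0.02 → critical value z_{0.02} = 2.054.
Power = Φ(δ − 2.054) = Φ(1.527) = 0.9366.
Type II error: β = 1 − power = 1 − 0.9366 = 0.0634.

β ≈ 0.063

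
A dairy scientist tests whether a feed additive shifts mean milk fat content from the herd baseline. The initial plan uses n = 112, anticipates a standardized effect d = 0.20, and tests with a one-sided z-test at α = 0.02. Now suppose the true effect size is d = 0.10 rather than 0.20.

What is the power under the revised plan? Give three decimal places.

Power ≈ 0.160

With d = 0.10: δ = d·√n = 0.10 × √112 = 1.0583. Critical value z_{0.02} = 2.054.
Revised power = P(Z > 2.054 − δ) = Φ(-0.995) = 0.1598.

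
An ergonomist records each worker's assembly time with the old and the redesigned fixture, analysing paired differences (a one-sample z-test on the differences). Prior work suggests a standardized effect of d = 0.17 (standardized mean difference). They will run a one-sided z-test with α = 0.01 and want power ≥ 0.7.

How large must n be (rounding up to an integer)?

n = 282

Set Φ(δ − 2.326) = 0.7; then δ − 2.326 = Φ⁻¹(0.7) = 0.524, giving δ = 2.851.
δ = d·√n ⇒ n = (δ/d)² = (2.851 / 0.17)² = 281.20.
Round up to the next whole unit.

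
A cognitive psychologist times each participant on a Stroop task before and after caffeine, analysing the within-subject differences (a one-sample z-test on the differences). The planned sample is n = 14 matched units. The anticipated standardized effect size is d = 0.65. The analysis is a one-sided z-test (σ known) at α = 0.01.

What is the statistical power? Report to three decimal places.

Power ≈ 0.542

Noncentrality parameter: δ = d·√n = 0.65 × √14 = 2.4321
One-sided α = 0.01 → critical value z_{0.01} = 2.326.
Power = Φ(δ − 2.326) = Φ(0.106) = 0.5421.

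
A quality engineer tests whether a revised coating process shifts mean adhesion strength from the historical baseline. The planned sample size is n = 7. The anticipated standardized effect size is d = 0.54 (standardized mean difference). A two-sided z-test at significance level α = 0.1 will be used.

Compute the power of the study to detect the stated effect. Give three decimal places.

Noncentrality parameter: λ = d·√n = 0.54 × √7 = 1.4287
Critical value for a two-sided test at α = 0.1: z_{α/2} = 1.645.
Power = Φ(λ − 1.645) + Φ(−λ − 1.645) = Φ(-0.216) + Φ(-3.074) = 0.4144 + 0.0011 = 0.4155.

Power ≈ 0.415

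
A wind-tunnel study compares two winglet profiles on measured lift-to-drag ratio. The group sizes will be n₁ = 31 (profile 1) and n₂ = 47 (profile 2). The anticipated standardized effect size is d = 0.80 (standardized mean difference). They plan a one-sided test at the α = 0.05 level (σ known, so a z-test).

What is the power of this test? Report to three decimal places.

Noncentrality parameter: δ = d / √(1/n₁ + 1/n₂) = 0.80 / √(1/31 + 1/47) = 3.4576
One-sided α = 0.05 → critical value z_{0.05} = 1.645.
Power = Φ(δ − 1.645) = Φ(1.813) = 0.9651.

Power ≈ 0.965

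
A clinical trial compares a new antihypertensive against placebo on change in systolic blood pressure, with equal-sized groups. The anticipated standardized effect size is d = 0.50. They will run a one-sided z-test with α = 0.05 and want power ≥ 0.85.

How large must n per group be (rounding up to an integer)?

For power 0.85 need Φ(δ − z_{0.05}) = 0.85, so δ = z_{0.05} + z_{0.15} = 1.645 + 1.036 = 2.681.
δ = d·√(n/2) ⇒ n = 2(δ/d)² = 2 × (2.681 / 0.50)² = 57.51.
Round up to the next whole unit.

n = 58 per group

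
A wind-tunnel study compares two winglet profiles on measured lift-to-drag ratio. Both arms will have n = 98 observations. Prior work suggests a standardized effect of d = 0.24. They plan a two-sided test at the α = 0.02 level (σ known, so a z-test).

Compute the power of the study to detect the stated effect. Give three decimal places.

Noncentrality parameter: δ = d·√(n/2) = 0.24 × √(98/2) = 1.6800
Critical value for a two-sided test at α = 0.02: z_{α/2} = 2.326.
Power = Φ(δ − 2.326) + Φ(−δ − 2.326) = Φ(-0.646) + Φ(-4.006) = 0.2590 + 0.0000 = 0.2591.

Power ≈ 0.259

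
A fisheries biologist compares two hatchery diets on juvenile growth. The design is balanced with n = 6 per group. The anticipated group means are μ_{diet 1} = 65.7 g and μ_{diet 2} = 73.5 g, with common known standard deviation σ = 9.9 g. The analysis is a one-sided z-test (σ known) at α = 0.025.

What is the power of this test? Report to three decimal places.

Standardized effect: d = |μ_{diet 1} − μ_{diet 2}| / σ = |65.7 − 73.5| / 9.9 = 0.7879
Noncentrality parameter: δ = d·√(n/2) = 0.7879 × √(6/2) = 1.3646
Critical value for a one-sided test at α = 0.025: z_α = 1.960.
Power = P(Z > 1.960 − δ) = Φ(-0.595) = 0.2758.

Power ≈ 0.276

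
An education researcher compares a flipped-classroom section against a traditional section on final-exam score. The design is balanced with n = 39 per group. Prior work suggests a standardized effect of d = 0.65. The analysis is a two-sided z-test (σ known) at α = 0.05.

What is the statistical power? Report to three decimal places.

Noncentrality parameter: δ = d·√(n/2) = 0.65 × √(39/2) = 2.8703
Two-sided α = 0.05 → critical value z_{0.025} = 1.960.
Power = Φ(δ − 1.960) + Φ(−δ − 1.960) = Φ(0.910) + Φ(-4.830) = 0.8187 + 0.0000 = 0.8187.

Power ≈ 0.819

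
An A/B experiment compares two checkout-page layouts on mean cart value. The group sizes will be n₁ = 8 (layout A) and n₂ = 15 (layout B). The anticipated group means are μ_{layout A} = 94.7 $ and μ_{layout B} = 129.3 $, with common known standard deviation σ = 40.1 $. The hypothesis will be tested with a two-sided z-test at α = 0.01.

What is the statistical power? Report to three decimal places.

Power ≈ 0.273

Standardized effect: d = |μ_{layout A} − μ_{layout B}| / σ = |94.7 − 129.3| / 40.1 = 0.8628
Noncentrality parameter: δ = d / √(1/n₁ + 1/n₂) = 0.8628 / √(1/8 + 1/15) = 1.9709
Two-sided α = 0.01 → critical value z_{0.005} = 2.576.
Power = Φ(δ − 2.576) + Φ(−δ − 2.576) = Φ(-0.605) + Φ(-4.547) = 0.2726 + 0.0000 = 0.2726.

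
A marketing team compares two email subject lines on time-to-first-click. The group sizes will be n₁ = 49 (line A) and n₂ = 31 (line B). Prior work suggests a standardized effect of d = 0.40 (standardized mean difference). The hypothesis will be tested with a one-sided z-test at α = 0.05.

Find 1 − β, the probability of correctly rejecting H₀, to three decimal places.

Noncentrality parameter: δ = d / √(1/n₁ + 1/n₂) = 0.40 / √(1/49 + 1/31) = 1.7430
Critical value for a one-sided test at α = 0.05: z_α = 1.645.
Power = P(Z > 1.645 − δ) = Φ(0.098) = 0.5391.

Power ≈ 0.539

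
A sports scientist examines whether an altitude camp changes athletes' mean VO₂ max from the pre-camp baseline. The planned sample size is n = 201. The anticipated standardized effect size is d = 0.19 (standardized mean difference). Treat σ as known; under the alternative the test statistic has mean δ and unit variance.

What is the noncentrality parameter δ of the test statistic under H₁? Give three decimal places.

δ = d·√n = 0.19 × √201 = 2.6937

δ ≈ 2.694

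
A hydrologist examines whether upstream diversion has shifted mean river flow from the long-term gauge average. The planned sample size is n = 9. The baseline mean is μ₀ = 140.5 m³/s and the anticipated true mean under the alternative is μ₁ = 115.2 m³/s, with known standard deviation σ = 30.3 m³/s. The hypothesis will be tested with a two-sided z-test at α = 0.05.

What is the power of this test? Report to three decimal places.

Standardized effect: d = |μ₁ − μ₀| / σ = |115.2 − 140.5| / 30.3 = 0.8350
Noncentrality parameter: δ = d·√n = 0.8350 × √9 = 2.5050
Critical value for a two-sided test at α = 0.05: z_{α/2} = 1.960.
Power = Φ(δ − 1.960) + Φ(−δ − 1.960) = Φ(0.545) + Φ(-4.465) = 0.7071 + 0.0000 = 0.7071.

Power ≈ 0.707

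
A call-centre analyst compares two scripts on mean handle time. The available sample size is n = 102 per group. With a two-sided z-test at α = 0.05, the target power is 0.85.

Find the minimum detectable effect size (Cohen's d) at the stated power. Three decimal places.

d ≈ 0.420

Required noncentrality: δ = z_{0.025} + z_{0.15} = 1.960 + 1.036 = 2.996.
(Lower-tail contribution to power is negligible for δ > 0.)
δ = d·√(n/2) ⇒ d = δ/√(n/2) = 2.996/√(102/2) = 0.4196.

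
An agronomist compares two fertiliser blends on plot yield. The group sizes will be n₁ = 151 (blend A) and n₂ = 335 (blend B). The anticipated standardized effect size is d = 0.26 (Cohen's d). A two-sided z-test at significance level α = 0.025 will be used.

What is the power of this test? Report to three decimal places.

Noncentrality parameter: δ = d / √(1/n₁ + 1/n₂) = 0.26 / √(1/151 + 1/335) = 2.6526
Critical value for a two-sided test at α = 0.025: z_{α/2} = 2.241.
Power = Φ(δ − 2.241) + Φ(−δ − 2.241) = Φ(0.411) + Φ(-4.894) = 0.6595 + 0.0000 = 0.6595.

Power ≈ 0.660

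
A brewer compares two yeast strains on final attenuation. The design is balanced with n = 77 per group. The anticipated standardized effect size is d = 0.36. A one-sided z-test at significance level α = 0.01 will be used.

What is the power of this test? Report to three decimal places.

Power ≈ 0.463

Noncentrality parameter: δ = d·√(n/2) = 0.36 × √(77/2) = 2.2337
Critical value for a one-sided test at α = 0.01: z_α = 2.326.
Power = P(Z > 2.326 − δ) = Φ(-0.093) = 0.4631.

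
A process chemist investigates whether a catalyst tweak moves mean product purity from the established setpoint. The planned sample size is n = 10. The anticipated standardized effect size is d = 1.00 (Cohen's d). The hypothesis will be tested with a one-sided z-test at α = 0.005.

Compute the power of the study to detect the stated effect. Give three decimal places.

Power ≈ 0.721

Noncentrality parameter: δ = d·√n = 1.00 × √10 = 3.1623
Critical value for a one-sided test at α = 0.005: z_α = 2.576.
Power = Φ(δ − 2.576) = Φ(0.586) = 0.7212.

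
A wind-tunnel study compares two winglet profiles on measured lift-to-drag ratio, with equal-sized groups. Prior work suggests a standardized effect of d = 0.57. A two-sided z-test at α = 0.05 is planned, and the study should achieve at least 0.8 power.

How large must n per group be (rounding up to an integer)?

Set Φ(δ − 1.960) = 0.8; then δ − 1.960 = Φ⁻¹(0.8) = 0.842, giving δ = 2.802.
(Ignoring the negligible lower-tail rejection probability gives the usual closed-form inversion.)
δ = d·√(n/2) ⇒ n = 2(δ/d)² = 2 × (2.802 / 0.57)² = 48.32.
Round up to the next whole unit.

n = 49 per group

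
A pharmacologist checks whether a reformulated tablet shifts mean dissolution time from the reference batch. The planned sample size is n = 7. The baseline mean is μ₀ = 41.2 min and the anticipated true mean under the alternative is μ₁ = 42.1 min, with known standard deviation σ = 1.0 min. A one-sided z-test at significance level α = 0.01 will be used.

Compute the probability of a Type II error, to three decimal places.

β ≈ 0.478

Standardized effect: d = |μ₁ − μ₀| / σ = |42.1 − 41.2| / 1.0 = 0.9000
Noncentrality parameter: δ = d·√n = 0.9000 × √7 = 2.3812
One-sided α = 0.01 → critical value z_{0.01} = 2.326.
Power = Φ(δ − 2.326) = Φ(0.055) = 0.5219.
Type II error: β = 1 − power = 1 − 0.5219 = 0.4781.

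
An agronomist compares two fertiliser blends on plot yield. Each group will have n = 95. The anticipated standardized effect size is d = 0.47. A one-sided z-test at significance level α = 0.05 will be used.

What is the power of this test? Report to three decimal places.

Noncentrality parameter: δ = d·√(n/2) = 0.47 × √(95/2) = 3.2393
Critical value for a one-sided test at α = 0.05: z_α = 1.645.
Power = Φ(δ − 1.645) = Φ(1.594) = 0.9446.

Power ≈ 0.945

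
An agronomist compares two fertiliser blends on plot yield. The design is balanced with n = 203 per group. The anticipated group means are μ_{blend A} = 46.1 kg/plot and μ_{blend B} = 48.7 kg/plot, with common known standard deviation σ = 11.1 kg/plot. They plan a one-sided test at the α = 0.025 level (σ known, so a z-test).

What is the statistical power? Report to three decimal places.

Power ≈ 0.655

Standardized effect: d = |μ_{blend A} − μ_{blend B}| / σ = |46.1 − 48.7| / 11.1 = 0.2342
Noncentrality parameter: δ = d·√(n/2) = 0.2342 × √(203/2) = 2.3598
Critical value for a one-sided test at α = 0.025: z_α = 1.960.
Power = Φ(δ − 1.960) = Φ(0.400) = 0.6554.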